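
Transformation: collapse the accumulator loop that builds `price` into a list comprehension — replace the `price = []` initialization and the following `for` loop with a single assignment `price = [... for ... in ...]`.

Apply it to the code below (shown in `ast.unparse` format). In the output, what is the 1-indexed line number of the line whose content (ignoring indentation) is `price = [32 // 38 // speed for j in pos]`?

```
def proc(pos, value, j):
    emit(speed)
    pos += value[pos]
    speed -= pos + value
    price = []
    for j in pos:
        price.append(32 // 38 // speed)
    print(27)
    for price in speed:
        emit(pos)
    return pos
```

5

Transformed code:
def proc(pos, value, j):
    emit(speed)
    pos += value[pos]
    speed -= pos + value
    price = [32 // 38 // speed for j in pos]
    print(27)
    for price in speed:
        emit(pos)
    return pos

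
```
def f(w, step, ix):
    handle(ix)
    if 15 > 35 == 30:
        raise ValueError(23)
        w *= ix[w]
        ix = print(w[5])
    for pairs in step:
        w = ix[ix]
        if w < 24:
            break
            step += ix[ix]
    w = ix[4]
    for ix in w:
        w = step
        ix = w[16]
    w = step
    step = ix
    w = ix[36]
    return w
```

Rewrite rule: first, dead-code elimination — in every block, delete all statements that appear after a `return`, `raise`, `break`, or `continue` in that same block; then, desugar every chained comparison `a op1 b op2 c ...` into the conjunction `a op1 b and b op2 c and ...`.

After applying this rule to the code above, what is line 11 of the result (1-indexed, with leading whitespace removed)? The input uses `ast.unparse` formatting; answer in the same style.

Transformed code:
def f(w, step, ix):
    handle(ix)
    if 15 > 35 and 35 == 30:
        raise ValueError(23)
    for pairs in step:
        w = ix[ix]
        if w < 24:
            break
    w = ix[4]
    for ix in w:
        w = step
        ix = w[16]
    w = step
    step = ix
    w = ix[36]
    return w

w = step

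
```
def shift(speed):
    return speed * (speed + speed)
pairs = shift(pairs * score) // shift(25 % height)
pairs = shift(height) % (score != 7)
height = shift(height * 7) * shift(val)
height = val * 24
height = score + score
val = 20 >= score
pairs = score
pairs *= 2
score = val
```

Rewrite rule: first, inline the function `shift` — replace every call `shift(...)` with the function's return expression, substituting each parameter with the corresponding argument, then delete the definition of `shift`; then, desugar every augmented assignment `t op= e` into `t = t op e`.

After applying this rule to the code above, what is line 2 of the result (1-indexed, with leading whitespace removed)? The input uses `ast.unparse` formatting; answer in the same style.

Transformed code:
pairs = pairs * score * (pairs * score + pairs * score) // (25 % height * (25 % height + 25 % height))
pairs = height * (height + height) % (score != 7)
height = height * 7 * (height * 7 + height * 7) * (val * (val + val))
height = val * 24
height = score + score
val = 20 >= score
pairs = score
pairs = pairs * 2
score = val

pairs = height * (height + height) % (score != 7)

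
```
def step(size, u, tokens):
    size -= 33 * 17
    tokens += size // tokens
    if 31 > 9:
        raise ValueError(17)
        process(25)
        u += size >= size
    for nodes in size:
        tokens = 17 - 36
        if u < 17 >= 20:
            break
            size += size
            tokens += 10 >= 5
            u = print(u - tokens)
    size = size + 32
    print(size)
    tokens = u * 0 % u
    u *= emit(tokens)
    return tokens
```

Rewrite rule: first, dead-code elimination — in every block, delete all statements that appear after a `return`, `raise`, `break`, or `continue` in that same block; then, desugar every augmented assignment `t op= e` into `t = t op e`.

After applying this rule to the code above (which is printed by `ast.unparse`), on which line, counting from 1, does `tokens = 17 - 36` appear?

Transformed code:
def step(size, u, tokens):
    size = size - 33 * 17
    tokens = tokens + size // tokens
    if 31 > 9:
        raise ValueError(17)
    for nodes in size:
        tokens = 17 - 36
        if u < 17 >= 20:
            break
    size = size + 32
    print(size)
    tokens = u * 0 % u
    u = u * emit(tokens)
    return tokens

7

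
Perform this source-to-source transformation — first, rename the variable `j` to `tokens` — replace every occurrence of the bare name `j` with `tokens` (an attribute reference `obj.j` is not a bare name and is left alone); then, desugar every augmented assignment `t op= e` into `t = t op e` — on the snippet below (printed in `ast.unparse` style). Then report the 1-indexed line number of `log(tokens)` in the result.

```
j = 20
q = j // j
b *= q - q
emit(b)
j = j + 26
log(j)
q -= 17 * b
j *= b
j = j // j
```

Transformed code:
tokens = 20
q = tokens // tokens
b = b * (q - q)
emit(b)
tokens = tokens + 26
log(tokens)
q = q - 17 * b
tokens = tokens * b
tokens = tokens // tokens

6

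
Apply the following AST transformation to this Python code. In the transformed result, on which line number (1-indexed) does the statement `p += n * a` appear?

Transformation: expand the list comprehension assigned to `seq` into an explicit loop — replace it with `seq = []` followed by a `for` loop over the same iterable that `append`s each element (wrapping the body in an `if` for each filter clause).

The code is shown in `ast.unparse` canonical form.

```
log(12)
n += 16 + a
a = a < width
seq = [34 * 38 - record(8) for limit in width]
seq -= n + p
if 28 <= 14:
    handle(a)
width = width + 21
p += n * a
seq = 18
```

Transformed code:
log(12)
n += 16 + a
a = a < width
seq = []
for limit in width:
    seq.append(34 * 38 - record(8))
seq -= n + p
if 28 <= 14:
    handle(a)
width = width + 21
p += n * a
seq = 18

11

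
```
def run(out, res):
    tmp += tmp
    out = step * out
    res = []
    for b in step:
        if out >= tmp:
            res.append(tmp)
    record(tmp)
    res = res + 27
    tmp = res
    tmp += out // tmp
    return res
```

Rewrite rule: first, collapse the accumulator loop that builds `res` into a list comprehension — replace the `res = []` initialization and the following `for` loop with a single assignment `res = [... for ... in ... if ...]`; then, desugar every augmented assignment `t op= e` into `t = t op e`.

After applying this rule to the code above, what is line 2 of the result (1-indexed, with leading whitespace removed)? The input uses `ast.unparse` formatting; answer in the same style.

tmp = tmp + tmp

Transformed code:
def run(out, res):
    tmp = tmp + tmp
    out = step * out
    res = [tmp for b in step if out >= tmp]
    record(tmp)
    res = res + 27
    tmp = res
    tmp = tmp + out // tmp
    return res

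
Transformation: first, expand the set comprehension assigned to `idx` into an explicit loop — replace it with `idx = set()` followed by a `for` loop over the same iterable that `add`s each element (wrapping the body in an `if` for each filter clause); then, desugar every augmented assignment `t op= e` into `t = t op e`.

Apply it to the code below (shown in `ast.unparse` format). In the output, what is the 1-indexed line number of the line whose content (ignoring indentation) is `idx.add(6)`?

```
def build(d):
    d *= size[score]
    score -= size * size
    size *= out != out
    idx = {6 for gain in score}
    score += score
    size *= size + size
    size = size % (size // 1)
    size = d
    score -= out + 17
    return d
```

7

Transformed code:
def build(d):
    d = d * size[score]
    score = score - size * size
    size = size * (out != out)
    idx = set()
    for gain in score:
        idx.add(6)
    score = score + score
    size = size * (size + size)
    size = size % (size // 1)
    size = d
    score = score - (out + 17)
    return d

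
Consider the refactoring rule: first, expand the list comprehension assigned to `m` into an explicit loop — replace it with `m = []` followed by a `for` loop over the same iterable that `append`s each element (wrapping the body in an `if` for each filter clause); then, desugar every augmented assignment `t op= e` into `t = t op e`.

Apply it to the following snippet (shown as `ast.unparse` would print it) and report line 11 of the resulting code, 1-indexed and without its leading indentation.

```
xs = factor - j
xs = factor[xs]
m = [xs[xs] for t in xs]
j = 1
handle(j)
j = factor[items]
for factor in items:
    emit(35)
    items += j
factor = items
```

Transformed code:
xs = factor - j
xs = factor[xs]
m = []
for t in xs:
    m.append(xs[xs])
j = 1
handle(j)
j = factor[items]
for factor in items:
    emit(35)
    items = items + j
factor = items

items = items + j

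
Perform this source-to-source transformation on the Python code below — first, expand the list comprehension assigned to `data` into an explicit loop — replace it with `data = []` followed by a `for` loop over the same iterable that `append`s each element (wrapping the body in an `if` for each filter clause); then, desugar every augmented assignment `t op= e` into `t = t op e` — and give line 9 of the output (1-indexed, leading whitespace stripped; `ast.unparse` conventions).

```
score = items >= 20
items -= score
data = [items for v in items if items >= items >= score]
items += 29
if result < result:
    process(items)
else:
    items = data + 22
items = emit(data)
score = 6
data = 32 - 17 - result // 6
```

process(items)

Transformed code:
score = items >= 20
items = items - score
data = []
for v in items:
    if items >= items >= score:
        data.append(items)
items = items + 29
if result < result:
    process(items)
else:
    items = data + 22
items = emit(data)
score = 6
data = 32 - 17 - result // 6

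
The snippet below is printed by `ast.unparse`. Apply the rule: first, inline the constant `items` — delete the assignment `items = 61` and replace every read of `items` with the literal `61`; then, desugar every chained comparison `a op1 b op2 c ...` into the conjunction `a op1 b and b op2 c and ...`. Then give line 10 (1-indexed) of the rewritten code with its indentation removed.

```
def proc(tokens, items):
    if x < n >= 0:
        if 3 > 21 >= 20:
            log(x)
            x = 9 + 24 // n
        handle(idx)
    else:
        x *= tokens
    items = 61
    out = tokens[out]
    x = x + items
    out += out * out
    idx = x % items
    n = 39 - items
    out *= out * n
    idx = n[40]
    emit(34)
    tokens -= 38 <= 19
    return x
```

x = x + 61

Transformed code:
def proc(tokens, items):
    if x < n and n >= 0:
        if 3 > 21 and 21 >= 20:
            log(x)
            x = 9 + 24 // n
        handle(idx)
    else:
        x *= tokens
    out = tokens[out]
    x = x + 61
    out += out * out
    idx = x % 61
    n = 39 - 61
    out *= out * n
    idx = n[40]
    emit(34)
    tokens -= 38 <= 19
    return x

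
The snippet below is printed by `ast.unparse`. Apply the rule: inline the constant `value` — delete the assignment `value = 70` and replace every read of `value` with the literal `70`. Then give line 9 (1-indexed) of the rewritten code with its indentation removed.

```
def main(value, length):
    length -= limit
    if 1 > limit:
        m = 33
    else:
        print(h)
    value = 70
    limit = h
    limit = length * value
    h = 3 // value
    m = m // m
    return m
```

h = 3 // 70

Transformed code:
def main(value, length):
    length -= limit
    if 1 > limit:
        m = 33
    else:
        print(h)
    limit = h
    limit = length * 70
    h = 3 // 70
    m = m // m
    return m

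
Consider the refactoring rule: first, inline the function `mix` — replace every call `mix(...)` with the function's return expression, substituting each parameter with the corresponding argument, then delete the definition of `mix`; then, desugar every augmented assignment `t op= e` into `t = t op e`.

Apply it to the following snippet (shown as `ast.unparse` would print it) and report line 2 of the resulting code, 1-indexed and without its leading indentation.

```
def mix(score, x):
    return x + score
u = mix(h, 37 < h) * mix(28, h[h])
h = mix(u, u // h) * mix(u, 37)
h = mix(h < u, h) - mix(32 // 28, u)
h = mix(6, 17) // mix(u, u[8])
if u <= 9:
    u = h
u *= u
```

Transformed code:
u = ((37 < h) + h) * (h[h] + 28)
h = (u // h + u) * (37 + u)
h = h + (h < u) - (u + 32 // 28)
h = (17 + 6) // (u[8] + u)
if u <= 9:
    u = h
u = u * u

h = (u // h + u) * (37 + u)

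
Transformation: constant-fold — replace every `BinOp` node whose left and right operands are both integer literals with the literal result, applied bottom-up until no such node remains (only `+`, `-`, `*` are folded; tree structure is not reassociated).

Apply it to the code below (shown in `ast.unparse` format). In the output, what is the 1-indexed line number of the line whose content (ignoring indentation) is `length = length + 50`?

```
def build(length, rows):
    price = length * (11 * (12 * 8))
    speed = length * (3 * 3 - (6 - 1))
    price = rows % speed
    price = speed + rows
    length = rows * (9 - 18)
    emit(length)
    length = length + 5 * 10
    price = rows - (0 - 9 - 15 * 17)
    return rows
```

8

Transformed code:
def build(length, rows):
    price = length * 1056
    speed = length * 4
    price = rows % speed
    price = speed + rows
    length = rows * -9
    emit(length)
    length = length + 50
    price = rows - -264
    return rows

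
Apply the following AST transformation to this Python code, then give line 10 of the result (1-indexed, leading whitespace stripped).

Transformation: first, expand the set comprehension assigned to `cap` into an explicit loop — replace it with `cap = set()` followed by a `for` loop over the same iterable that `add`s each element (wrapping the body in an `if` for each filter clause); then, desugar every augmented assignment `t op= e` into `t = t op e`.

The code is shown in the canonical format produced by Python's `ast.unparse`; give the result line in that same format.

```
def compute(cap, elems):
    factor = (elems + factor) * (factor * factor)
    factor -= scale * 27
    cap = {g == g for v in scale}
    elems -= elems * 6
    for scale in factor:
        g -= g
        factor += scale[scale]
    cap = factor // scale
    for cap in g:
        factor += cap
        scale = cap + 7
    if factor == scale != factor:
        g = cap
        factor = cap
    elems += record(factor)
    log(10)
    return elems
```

factor = factor + scale[scale]

Transformed code:
def compute(cap, elems):
    factor = (elems + factor) * (factor * factor)
    factor = factor - scale * 27
    cap = set()
    for v in scale:
        cap.add(g == g)
    elems = elems - elems * 6
    for scale in factor:
        g = g - g
        factor = factor + scale[scale]
    cap = factor // scale
    for cap in g:
        factor = factor + cap
        scale = cap + 7
    if factor == scale != factor:
        g = cap
        factor = cap
    elems = elems + record(factor)
    log(10)
    return elems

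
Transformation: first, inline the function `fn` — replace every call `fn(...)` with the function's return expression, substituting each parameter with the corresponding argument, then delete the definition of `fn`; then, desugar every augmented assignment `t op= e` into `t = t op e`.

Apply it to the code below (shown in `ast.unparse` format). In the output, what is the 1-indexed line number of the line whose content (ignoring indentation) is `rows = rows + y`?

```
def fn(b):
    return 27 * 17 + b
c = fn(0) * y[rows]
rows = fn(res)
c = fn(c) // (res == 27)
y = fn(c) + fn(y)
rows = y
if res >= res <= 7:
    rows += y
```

Transformed code:
c = (27 * 17 + 0) * y[rows]
rows = 27 * 17 + res
c = (27 * 17 + c) // (res == 27)
y = 27 * 17 + c + (27 * 17 + y)
rows = y
if res >= res <= 7:
    rows = rows + y

7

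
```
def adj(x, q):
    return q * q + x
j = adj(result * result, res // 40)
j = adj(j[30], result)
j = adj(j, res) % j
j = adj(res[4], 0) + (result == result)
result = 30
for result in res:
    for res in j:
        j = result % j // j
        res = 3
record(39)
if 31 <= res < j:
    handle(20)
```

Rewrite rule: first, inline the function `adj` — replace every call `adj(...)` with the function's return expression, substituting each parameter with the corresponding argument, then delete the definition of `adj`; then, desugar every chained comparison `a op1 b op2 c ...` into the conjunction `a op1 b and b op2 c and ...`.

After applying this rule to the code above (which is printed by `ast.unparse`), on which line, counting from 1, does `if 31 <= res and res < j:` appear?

Transformed code:
j = res // 40 * (res // 40) + result * result
j = result * result + j[30]
j = (res * res + j) % j
j = 0 * 0 + res[4] + (result == result)
result = 30
for result in res:
    for res in j:
        j = result % j // j
        res = 3
record(39)
if 31 <= res and res < j:
    handle(20)

11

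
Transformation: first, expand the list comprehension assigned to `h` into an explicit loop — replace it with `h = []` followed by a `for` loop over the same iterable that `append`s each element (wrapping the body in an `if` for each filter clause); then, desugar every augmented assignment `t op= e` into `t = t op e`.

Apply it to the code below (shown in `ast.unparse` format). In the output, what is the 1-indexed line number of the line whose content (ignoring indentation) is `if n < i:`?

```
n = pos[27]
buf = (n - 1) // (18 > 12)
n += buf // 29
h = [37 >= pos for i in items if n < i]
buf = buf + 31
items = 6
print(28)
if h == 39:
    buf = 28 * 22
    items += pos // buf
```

Transformed code:
n = pos[27]
buf = (n - 1) // (18 > 12)
n = n + buf // 29
h = []
for i in items:
    if n < i:
        h.append(37 >= pos)
buf = buf + 31
items = 6
print(28)
if h == 39:
    buf = 28 * 22
    items = items + pos // buf

6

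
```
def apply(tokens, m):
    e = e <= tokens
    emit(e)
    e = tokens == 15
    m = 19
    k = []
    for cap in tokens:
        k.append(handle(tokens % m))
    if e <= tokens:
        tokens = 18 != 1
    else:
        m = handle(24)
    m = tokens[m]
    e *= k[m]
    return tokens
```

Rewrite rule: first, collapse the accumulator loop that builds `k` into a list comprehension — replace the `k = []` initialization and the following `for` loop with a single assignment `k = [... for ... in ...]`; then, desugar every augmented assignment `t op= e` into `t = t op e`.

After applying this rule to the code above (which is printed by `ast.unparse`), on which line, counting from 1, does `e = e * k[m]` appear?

Transformed code:
def apply(tokens, m):
    e = e <= tokens
    emit(e)
    e = tokens == 15
    m = 19
    k = [handle(tokens % m) for cap in tokens]
    if e <= tokens:
        tokens = 18 != 1
    else:
        m = handle(24)
    m = tokens[m]
    e = e * k[m]
    return tokens

12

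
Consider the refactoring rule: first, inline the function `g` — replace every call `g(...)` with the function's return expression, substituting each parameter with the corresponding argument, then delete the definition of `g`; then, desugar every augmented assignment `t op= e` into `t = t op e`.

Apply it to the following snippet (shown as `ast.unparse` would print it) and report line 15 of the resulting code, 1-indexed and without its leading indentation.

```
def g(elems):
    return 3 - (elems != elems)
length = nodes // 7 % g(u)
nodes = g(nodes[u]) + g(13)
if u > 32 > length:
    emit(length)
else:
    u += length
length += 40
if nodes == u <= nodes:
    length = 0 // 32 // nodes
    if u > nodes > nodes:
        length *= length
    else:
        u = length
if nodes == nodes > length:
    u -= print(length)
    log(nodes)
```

Transformed code:
length = nodes // 7 % (3 - (u != u))
nodes = 3 - (nodes[u] != nodes[u]) + (3 - (13 != 13))
if u > 32 > length:
    emit(length)
else:
    u = u + length
length = length + 40
if nodes == u <= nodes:
    length = 0 // 32 // nodes
    if u > nodes > nodes:
        length = length * length
    else:
        u = length
if nodes == nodes > length:
    u = u - print(length)
    log(nodes)

u = u - print(length)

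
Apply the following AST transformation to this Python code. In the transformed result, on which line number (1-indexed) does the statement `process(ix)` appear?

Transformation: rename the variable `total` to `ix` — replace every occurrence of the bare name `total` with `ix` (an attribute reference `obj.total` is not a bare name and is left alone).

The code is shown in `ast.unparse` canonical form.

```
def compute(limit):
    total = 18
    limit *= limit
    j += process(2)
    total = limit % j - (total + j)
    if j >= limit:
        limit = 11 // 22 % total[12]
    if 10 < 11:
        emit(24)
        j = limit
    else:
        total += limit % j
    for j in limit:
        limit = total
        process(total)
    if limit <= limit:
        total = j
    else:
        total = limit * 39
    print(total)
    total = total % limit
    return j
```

15

Transformed code:
def compute(limit):
    ix = 18
    limit *= limit
    j += process(2)
    ix = limit % j - (ix + j)
    if j >= limit:
        limit = 11 // 22 % ix[12]
    if 10 < 11:
        emit(24)
        j = limit
    else:
        ix += limit % j
    for j in limit:
        limit = ix
        process(ix)
    if limit <= limit:
        ix = j
    else:
        ix = limit * 39
    print(ix)
    ix = ix % limit
    return j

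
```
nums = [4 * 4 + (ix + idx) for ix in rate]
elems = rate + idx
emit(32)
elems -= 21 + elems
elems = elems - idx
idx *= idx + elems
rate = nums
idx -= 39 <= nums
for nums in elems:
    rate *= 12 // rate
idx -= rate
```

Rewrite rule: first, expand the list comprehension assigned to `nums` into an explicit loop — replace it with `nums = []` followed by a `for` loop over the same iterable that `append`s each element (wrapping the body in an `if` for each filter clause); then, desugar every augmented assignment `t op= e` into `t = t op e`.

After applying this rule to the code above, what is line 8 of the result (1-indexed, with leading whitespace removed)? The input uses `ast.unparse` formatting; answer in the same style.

Transformed code:
nums = []
for ix in rate:
    nums.append(4 * 4 + (ix + idx))
elems = rate + idx
emit(32)
elems = elems - (21 + elems)
elems = elems - idx
idx = idx * (idx + elems)
rate = nums
idx = idx - (39 <= nums)
for nums in elems:
    rate = rate * (12 // rate)
idx = idx - rate

idx = idx * (idx + elems)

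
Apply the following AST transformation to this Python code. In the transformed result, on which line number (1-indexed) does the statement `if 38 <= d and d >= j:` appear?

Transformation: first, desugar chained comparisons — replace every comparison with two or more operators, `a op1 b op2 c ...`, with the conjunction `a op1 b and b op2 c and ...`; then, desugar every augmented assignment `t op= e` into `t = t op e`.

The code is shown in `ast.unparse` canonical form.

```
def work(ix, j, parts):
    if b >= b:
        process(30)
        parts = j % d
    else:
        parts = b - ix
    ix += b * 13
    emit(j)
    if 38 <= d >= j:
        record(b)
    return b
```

Transformed code:
def work(ix, j, parts):
    if b >= b:
        process(30)
        parts = j % d
    else:
        parts = b - ix
    ix = ix + b * 13
    emit(j)
    if 38 <= d and d >= j:
        record(b)
    return b

9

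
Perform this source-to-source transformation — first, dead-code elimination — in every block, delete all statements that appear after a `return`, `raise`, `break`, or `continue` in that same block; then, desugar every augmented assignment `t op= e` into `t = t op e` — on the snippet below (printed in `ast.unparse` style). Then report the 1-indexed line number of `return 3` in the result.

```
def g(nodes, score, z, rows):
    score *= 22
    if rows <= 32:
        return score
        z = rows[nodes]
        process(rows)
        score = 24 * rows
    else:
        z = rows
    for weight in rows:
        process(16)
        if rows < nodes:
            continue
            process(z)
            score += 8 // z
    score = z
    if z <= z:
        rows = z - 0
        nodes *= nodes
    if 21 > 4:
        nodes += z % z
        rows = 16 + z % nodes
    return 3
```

18

Transformed code:
def g(nodes, score, z, rows):
    score = score * 22
    if rows <= 32:
        return score
    else:
        z = rows
    for weight in rows:
        process(16)
        if rows < nodes:
            continue
    score = z
    if z <= z:
        rows = z - 0
        nodes = nodes * nodes
    if 21 > 4:
        nodes = nodes + z % z
        rows = 16 + z % nodes
    return 3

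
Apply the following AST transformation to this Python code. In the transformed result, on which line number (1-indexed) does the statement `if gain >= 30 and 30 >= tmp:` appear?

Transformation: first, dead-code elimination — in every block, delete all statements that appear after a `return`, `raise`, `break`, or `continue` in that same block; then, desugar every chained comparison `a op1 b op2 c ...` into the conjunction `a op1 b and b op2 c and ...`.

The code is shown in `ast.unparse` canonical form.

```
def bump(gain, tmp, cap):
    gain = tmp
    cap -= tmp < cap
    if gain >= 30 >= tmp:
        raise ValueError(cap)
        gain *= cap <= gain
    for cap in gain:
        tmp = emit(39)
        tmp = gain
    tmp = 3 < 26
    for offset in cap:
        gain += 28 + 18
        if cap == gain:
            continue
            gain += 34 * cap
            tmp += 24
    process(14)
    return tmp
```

4

Transformed code:
def bump(gain, tmp, cap):
    gain = tmp
    cap -= tmp < cap
    if gain >= 30 and 30 >= tmp:
        raise ValueError(cap)
    for cap in gain:
        tmp = emit(39)
        tmp = gain
    tmp = 3 < 26
    for offset in cap:
        gain += 28 + 18
        if cap == gain:
            continue
    process(14)
    return tmp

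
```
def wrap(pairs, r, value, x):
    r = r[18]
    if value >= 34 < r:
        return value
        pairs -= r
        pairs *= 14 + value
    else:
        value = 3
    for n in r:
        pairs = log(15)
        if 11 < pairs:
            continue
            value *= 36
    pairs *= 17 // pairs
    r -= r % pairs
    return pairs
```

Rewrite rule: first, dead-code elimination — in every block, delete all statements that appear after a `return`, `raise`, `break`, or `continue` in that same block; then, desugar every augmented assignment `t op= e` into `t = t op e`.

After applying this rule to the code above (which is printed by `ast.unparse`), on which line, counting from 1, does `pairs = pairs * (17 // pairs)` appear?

Transformed code:
def wrap(pairs, r, value, x):
    r = r[18]
    if value >= 34 < r:
        return value
    else:
        value = 3
    for n in r:
        pairs = log(15)
        if 11 < pairs:
            continue
    pairs = pairs * (17 // pairs)
    r = r - r % pairs
    return pairs

11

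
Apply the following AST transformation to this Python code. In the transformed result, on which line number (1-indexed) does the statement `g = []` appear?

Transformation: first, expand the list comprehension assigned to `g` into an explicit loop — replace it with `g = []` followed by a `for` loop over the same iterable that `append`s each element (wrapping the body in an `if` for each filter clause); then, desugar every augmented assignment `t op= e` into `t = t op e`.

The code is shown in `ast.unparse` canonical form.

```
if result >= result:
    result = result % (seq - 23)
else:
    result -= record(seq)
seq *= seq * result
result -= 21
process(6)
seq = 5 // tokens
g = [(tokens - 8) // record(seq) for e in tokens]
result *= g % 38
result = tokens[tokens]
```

9

Transformed code:
if result >= result:
    result = result % (seq - 23)
else:
    result = result - record(seq)
seq = seq * (seq * result)
result = result - 21
process(6)
seq = 5 // tokens
g = []
for e in tokens:
    g.append((tokens - 8) // record(seq))
result = result * (g % 38)
result = tokens[tokens]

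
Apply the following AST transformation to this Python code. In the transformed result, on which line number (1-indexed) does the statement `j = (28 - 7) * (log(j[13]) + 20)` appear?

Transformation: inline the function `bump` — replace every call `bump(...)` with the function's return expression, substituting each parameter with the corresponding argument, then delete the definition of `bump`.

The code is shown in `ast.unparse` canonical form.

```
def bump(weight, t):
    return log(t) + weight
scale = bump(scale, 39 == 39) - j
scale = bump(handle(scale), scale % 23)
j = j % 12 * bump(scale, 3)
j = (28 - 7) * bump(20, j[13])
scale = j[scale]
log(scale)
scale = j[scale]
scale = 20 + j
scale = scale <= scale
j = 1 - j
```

Transformed code:
scale = log(39 == 39) + scale - j
scale = log(scale % 23) + handle(scale)
j = j % 12 * (log(3) + scale)
j = (28 - 7) * (log(j[13]) + 20)
scale = j[scale]
log(scale)
scale = j[scale]
scale = 20 + j
scale = scale <= scale
j = 1 - j

4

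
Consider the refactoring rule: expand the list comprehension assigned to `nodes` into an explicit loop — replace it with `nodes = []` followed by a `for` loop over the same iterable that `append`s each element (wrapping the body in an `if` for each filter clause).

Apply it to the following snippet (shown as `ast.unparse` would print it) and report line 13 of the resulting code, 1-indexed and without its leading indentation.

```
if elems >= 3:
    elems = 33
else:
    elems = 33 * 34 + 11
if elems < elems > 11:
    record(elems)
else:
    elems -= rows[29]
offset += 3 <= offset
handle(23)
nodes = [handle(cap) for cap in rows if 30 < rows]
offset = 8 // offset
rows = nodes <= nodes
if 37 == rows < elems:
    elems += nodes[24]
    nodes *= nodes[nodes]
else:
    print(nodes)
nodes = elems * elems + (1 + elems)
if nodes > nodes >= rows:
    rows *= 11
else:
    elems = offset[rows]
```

if 30 < rows:

Transformed code:
if elems >= 3:
    elems = 33
else:
    elems = 33 * 34 + 11
if elems < elems > 11:
    record(elems)
else:
    elems -= rows[29]
offset += 3 <= offset
handle(23)
nodes = []
for cap in rows:
    if 30 < rows:
        nodes.append(handle(cap))
offset = 8 // offset
rows = nodes <= nodes
if 37 == rows < elems:
    elems += nodes[24]
    nodes *= nodes[nodes]
else:
    print(nodes)
nodes = elems * elems + (1 + elems)
if nodes > nodes >= rows:
    rows *= 11
else:
    elems = offset[rows]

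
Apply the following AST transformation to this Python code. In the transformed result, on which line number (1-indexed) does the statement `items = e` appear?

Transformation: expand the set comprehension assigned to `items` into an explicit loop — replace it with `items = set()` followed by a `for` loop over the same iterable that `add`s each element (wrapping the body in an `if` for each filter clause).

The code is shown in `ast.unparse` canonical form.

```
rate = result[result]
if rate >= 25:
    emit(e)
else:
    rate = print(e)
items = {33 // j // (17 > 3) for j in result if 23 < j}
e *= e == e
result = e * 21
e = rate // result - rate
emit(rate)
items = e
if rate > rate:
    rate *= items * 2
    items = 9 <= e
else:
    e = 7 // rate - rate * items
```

Transformed code:
rate = result[result]
if rate >= 25:
    emit(e)
else:
    rate = print(e)
items = set()
for j in result:
    if 23 < j:
        items.add(33 // j // (17 > 3))
e *= e == e
result = e * 21
e = rate // result - rate
emit(rate)
items = e
if rate > rate:
    rate *= items * 2
    items = 9 <= e
else:
    e = 7 // rate - rate * items

14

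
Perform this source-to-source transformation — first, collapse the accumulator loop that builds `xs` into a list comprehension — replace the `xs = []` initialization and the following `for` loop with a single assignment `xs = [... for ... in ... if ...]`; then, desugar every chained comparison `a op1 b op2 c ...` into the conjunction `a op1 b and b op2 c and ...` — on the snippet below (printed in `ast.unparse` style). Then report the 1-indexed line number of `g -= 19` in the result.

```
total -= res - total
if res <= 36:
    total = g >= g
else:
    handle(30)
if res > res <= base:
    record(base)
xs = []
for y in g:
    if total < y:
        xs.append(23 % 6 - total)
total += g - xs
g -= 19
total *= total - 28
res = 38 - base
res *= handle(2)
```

10

Transformed code:
total -= res - total
if res <= 36:
    total = g >= g
else:
    handle(30)
if res > res and res <= base:
    record(base)
xs = [23 % 6 - total for y in g if total < y]
total += g - xs
g -= 19
total *= total - 28
res = 38 - base
res *= handle(2)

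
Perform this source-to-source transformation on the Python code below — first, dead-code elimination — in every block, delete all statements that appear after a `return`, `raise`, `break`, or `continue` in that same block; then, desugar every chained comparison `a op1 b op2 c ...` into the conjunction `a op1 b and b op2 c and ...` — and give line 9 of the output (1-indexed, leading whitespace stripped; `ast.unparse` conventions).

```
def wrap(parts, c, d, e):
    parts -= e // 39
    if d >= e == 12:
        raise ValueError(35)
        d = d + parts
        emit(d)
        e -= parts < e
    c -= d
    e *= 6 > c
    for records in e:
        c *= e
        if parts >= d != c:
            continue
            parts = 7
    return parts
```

if parts >= d and d != c:

Transformed code:
def wrap(parts, c, d, e):
    parts -= e // 39
    if d >= e and e == 12:
        raise ValueError(35)
    c -= d
    e *= 6 > c
    for records in e:
        c *= e
        if parts >= d and d != c:
            continue
    return parts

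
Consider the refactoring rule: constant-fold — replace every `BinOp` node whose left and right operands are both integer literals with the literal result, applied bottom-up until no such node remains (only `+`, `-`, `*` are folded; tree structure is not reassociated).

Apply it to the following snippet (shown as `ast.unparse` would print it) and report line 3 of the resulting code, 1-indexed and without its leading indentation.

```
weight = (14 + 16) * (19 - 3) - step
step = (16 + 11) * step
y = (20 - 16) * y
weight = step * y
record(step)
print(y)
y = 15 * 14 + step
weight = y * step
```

Transformed code:
weight = 480 - step
step = 27 * step
y = 4 * y
weight = step * y
record(step)
print(y)
y = 210 + step
weight = y * step

y = 4 * y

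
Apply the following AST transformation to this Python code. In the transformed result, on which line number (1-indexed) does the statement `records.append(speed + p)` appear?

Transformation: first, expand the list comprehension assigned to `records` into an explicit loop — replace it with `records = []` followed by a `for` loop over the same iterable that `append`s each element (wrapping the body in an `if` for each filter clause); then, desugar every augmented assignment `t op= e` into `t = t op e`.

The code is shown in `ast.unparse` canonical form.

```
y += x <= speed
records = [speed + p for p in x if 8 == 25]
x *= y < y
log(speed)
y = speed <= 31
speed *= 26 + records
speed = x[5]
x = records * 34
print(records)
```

5

Transformed code:
y = y + (x <= speed)
records = []
for p in x:
    if 8 == 25:
        records.append(speed + p)
x = x * (y < y)
log(speed)
y = speed <= 31
speed = speed * (26 + records)
speed = x[5]
x = records * 34
print(records)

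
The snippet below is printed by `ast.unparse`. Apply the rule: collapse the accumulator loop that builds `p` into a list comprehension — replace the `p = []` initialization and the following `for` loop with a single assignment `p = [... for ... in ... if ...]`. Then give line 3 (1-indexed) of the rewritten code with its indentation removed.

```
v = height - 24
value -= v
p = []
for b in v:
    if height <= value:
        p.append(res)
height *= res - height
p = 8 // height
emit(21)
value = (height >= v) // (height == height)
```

Transformed code:
v = height - 24
value -= v
p = [res for b in v if height <= value]
height *= res - height
p = 8 // height
emit(21)
value = (height >= v) // (height == height)

p = [res for b in v if height <= value]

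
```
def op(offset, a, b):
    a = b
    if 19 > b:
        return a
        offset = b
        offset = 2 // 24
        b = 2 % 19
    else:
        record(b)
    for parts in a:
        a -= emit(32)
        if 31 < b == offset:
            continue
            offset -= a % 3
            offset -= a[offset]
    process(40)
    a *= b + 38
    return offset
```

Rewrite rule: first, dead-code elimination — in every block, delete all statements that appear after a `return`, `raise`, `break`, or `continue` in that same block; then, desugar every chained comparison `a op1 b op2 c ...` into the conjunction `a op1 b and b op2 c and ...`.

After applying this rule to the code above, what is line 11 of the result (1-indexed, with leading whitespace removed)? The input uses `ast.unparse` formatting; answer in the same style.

process(40)

Transformed code:
def op(offset, a, b):
    a = b
    if 19 > b:
        return a
    else:
        record(b)
    for parts in a:
        a -= emit(32)
        if 31 < b and b == offset:
            continue
    process(40)
    a *= b + 38
    return offset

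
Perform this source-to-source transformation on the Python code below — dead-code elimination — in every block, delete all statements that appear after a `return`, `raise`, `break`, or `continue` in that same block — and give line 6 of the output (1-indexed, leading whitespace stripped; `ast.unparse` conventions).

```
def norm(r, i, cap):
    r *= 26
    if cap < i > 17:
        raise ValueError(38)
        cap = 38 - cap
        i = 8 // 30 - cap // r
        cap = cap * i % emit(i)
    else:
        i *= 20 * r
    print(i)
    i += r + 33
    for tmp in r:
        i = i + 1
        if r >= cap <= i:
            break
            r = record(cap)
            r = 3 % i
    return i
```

Transformed code:
def norm(r, i, cap):
    r *= 26
    if cap < i > 17:
        raise ValueError(38)
    else:
        i *= 20 * r
    print(i)
    i += r + 33
    for tmp in r:
        i = i + 1
        if r >= cap <= i:
            break
    return i

i *= 20 * r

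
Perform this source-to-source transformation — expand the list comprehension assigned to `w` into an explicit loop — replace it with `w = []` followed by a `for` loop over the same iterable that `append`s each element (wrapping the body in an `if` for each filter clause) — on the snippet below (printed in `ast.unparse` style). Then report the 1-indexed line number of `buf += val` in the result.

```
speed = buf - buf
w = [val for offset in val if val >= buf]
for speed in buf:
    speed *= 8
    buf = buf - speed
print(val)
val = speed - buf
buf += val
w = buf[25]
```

11

Transformed code:
speed = buf - buf
w = []
for offset in val:
    if val >= buf:
        w.append(val)
for speed in buf:
    speed *= 8
    buf = buf - speed
print(val)
val = speed - buf
buf += val
w = buf[25]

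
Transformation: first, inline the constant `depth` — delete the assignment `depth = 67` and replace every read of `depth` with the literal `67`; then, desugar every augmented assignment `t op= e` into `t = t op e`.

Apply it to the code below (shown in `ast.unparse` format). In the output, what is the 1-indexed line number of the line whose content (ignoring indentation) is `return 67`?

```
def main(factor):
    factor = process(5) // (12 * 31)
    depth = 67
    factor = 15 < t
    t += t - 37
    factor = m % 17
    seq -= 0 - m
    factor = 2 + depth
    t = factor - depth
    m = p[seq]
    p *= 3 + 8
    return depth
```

11

Transformed code:
def main(factor):
    factor = process(5) // (12 * 31)
    factor = 15 < t
    t = t + (t - 37)
    factor = m % 17
    seq = seq - (0 - m)
    factor = 2 + 67
    t = factor - 67
    m = p[seq]
    p = p * (3 + 8)
    return 67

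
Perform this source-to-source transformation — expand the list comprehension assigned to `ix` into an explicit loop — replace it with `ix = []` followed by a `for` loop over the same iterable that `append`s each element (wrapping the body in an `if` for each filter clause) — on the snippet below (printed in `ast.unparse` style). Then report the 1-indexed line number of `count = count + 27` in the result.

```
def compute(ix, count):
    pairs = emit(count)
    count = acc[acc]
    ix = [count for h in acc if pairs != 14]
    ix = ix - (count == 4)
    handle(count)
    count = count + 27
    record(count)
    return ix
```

Transformed code:
def compute(ix, count):
    pairs = emit(count)
    count = acc[acc]
    ix = []
    for h in acc:
        if pairs != 14:
            ix.append(count)
    ix = ix - (count == 4)
    handle(count)
    count = count + 27
    record(count)
    return ix

10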